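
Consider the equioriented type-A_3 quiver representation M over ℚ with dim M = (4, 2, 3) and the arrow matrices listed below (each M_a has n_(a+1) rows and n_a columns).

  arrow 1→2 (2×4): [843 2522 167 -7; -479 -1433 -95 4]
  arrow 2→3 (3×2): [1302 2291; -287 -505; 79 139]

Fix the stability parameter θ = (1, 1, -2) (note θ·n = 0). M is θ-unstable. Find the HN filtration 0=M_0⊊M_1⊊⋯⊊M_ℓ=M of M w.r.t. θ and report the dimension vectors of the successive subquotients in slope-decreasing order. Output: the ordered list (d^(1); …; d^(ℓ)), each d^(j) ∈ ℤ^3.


Via rank(M_{q-1}∘⋯∘M_p): M ≅ I[1,1]^2, I[1,3]^2, I[3,3].
μ_θ-semistable layers: μ^(1)=1; μ^(2)=0; μ^(3)=-2

((2, 0, 0); (2, 2, 2); (0, 0, 1))


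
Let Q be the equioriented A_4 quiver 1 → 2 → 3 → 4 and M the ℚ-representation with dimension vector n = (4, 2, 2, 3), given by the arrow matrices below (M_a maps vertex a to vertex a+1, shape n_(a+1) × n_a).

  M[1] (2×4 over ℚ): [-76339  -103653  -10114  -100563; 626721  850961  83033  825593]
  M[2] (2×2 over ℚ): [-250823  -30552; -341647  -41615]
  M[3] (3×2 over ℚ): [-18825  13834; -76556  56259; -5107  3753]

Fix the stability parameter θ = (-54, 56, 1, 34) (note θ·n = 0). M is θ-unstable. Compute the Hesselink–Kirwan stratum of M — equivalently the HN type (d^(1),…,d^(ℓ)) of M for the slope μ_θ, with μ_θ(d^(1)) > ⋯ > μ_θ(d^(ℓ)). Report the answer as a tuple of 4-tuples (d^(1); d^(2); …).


Via rank(M_{q-1}∘⋯∘M_p): M ≅ I[1,1]^2, I[1,4]^2, I[4,4].
μ_θ-semistable layers: μ^(1)=34; μ^(2)=57/2; μ^(3)=-54

((0, 0, 0, 3); (0, 2, 2, 0); (4, 0, 0, 0))


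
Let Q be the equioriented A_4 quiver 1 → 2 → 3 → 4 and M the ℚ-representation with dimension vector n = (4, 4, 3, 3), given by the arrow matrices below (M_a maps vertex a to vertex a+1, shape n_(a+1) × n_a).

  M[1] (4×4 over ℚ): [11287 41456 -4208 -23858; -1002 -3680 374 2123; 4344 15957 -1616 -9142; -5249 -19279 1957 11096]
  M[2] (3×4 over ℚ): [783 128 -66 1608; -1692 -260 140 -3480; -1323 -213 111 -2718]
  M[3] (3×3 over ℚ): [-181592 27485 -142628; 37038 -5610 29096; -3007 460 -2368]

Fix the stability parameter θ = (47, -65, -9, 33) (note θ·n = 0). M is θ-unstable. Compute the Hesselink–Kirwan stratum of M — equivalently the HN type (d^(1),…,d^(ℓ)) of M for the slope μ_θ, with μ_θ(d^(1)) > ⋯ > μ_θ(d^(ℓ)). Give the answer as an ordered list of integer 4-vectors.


Barcode: M ≅ I[1,2]^2, I[1,3], I[1,4], I[3,4], I[4,4]. HN layers by μ_θ (2 steps, strictly decreasing):
  μ^(1)=33; μ^(2)=-9

((0, 0, 0, 3); (4, 4, 3, 0))


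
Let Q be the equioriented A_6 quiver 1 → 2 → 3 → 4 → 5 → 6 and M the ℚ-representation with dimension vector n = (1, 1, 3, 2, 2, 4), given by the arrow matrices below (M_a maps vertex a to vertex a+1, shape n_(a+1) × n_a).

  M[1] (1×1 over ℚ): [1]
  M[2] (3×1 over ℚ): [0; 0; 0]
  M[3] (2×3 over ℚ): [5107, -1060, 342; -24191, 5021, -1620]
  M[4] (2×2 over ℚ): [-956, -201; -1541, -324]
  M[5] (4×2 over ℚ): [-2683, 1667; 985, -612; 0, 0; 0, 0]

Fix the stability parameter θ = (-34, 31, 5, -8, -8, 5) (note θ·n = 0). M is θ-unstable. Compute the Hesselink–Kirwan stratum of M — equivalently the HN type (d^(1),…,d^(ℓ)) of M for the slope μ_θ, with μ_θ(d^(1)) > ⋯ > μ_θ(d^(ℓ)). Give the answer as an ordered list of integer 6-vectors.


Via rank(M_{q-1}∘⋯∘M_p): M ≅ I[1,2], I[3,3], I[3,6]^2, I[6,6]^2.
μ_θ-semistable layers: μ^(1)=31; μ^(2)=5; μ^(3)=-11/3; μ^(4)=-34

((0, 1, 0, 0, 0, 0); (0, 0, 1, 0, 0, 4); (0, 0, 2, 2, 2, 0); (1, 0, 0, 0, 0, 0))


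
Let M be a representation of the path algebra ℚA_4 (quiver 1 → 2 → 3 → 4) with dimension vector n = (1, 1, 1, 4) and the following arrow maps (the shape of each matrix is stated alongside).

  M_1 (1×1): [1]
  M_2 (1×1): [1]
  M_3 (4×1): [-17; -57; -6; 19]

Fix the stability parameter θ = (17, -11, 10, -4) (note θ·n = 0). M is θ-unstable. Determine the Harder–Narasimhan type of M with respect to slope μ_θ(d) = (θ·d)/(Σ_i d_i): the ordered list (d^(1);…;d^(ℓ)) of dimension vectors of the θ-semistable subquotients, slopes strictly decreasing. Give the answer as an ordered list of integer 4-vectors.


Barcode: M ≅ I[1,4], I[4,4]^3. HN layers by μ_θ (2 steps, strictly decreasing):
  μ^(1)=3; μ^(2)=-4

((1, 1, 1, 1); (0, 0, 0, 3))


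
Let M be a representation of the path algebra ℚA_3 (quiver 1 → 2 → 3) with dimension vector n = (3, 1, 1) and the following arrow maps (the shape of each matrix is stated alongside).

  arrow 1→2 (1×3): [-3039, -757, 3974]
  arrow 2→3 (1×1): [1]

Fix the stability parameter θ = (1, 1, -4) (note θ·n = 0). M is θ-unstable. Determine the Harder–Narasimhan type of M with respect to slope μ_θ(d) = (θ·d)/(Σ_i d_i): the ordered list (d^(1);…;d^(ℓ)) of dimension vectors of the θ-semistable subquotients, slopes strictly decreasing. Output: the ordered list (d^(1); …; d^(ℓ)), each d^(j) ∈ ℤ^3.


Via rank(M_{q-1}∘⋯∘M_p): M ≅ I[1,1]^2, I[1,3].
μ_θ-semistable layers: μ^(1)=1; μ^(2)=-2/3

((2, 0, 0); (1, 1, 1))


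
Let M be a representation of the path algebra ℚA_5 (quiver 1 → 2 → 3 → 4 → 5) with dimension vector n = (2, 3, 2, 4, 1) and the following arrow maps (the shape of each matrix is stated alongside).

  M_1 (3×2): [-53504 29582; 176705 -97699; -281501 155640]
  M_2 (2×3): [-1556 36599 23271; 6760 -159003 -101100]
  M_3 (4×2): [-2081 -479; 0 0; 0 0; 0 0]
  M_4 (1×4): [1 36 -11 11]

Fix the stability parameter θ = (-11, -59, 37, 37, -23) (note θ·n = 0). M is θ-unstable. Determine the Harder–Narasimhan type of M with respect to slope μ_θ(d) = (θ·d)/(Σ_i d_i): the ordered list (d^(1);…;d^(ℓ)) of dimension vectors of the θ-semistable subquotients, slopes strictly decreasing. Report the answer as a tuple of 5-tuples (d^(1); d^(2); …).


Via rank(M_{q-1}∘⋯∘M_p): M ≅ I[1,3], I[1,5], I[2,2], I[4,4]^3.
μ_θ-semistable layers: μ^(1)=37; μ^(2)=17; μ^(3)=-35; μ^(4)=-59

((0, 0, 1, 3, 0); (0, 0, 1, 1, 1); (2, 2, 0, 0, 0); (0, 1, 0, 0, 0))


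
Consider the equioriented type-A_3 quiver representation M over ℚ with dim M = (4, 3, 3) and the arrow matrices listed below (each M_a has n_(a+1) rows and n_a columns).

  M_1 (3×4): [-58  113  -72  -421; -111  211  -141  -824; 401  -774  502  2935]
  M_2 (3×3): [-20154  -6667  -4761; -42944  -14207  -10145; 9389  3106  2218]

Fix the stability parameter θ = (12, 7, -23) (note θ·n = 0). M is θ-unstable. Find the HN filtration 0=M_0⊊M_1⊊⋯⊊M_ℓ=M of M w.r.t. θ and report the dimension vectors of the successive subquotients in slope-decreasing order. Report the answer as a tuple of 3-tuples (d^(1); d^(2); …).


Barcode: M ≅ I[1,1], I[1,3]^3. HN layers by μ_θ (2 steps, strictly decreasing):
  μ^(1)=12; μ^(2)=-4/3

((1, 0, 0); (3, 3, 3))


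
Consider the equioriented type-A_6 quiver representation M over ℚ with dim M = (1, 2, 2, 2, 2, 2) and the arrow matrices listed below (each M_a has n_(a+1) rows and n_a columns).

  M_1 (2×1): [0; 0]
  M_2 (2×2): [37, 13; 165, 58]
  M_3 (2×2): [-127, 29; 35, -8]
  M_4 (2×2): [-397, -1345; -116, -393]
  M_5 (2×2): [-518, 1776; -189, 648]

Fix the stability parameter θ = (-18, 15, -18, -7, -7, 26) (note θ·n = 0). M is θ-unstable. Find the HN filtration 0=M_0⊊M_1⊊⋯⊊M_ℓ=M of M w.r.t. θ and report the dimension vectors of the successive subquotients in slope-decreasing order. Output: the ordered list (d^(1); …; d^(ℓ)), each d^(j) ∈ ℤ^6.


Barcode: M ≅ I[1,1], I[2,5], I[2,6], I[6,6]. HN layers by μ_θ (3 steps, strictly decreasing):
  μ^(1)=26; μ^(2)=-17/4; μ^(3)=-18

((0, 0, 0, 0, 0, 2); (0, 2, 2, 2, 2, 0); (1, 0, 0, 0, 0, 0))


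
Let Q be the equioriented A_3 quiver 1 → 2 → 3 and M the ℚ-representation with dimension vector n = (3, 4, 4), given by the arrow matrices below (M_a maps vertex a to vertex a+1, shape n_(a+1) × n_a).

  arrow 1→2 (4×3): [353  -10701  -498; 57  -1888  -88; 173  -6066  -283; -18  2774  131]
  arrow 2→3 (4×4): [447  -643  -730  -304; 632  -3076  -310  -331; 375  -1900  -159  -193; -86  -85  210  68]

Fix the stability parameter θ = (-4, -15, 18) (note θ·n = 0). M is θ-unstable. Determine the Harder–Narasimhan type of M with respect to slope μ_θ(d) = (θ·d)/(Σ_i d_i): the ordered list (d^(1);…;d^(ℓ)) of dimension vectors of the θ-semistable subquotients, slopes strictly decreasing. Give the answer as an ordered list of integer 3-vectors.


Via rank(M_{q-1}∘⋯∘M_p): M ≅ I[1,3]^3, I[2,3].
μ_θ-semistable layers: μ^(1)=18; μ^(2)=-19/2; μ^(3)=-15

((0, 0, 4); (3, 3, 0); (0, 1, 0))


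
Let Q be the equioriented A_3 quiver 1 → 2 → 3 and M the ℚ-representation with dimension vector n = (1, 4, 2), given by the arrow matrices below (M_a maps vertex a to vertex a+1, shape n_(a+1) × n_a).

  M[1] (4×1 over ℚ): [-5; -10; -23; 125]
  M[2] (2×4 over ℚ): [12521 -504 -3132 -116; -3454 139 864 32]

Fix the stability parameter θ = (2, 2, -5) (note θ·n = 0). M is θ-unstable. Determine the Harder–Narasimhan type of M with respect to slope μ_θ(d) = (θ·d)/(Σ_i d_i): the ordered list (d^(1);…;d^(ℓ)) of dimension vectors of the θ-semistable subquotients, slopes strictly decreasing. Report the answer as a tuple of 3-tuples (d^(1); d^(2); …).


Interval decomposition of M: I[1,3], I[2,2]^2, I[2,3].
HN type (ℓ=3): μ^(1)=2; μ^(2)=-1/3; μ^(3)=-3/2

((0, 2, 0); (1, 1, 1); (0, 1, 1))


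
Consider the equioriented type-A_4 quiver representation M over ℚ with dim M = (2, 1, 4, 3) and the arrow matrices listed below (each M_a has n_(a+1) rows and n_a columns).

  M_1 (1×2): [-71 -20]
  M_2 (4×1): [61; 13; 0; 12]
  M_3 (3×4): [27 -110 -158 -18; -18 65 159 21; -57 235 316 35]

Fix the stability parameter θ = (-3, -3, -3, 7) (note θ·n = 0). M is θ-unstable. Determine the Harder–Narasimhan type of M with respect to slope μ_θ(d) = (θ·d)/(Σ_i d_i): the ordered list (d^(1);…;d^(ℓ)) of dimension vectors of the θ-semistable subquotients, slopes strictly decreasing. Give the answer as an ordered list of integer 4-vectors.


Via rank(M_{q-1}∘⋯∘M_p): M ≅ I[1,1], I[1,4], I[3,3], I[3,4]^2.
μ_θ-semistable layers: μ^(1)=7; μ^(2)=-3

((0, 0, 0, 3); (2, 1, 4, 0))


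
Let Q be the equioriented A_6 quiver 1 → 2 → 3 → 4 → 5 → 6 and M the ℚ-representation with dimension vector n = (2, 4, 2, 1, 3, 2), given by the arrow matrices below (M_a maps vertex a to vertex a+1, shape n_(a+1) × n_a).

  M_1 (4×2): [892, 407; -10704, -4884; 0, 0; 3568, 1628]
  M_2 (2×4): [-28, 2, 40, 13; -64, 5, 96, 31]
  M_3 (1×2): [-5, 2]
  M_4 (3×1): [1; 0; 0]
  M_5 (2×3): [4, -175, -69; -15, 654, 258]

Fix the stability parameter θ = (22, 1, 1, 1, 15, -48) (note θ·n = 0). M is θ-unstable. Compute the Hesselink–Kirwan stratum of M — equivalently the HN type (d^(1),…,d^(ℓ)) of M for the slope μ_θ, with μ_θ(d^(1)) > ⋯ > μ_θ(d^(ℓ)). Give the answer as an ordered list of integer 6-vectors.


Barcode: M ≅ I[1,1], I[1,2], I[2,2], I[2,3], I[2,6], I[5,5], I[5,6]. HN layers by μ_θ (6 steps, strictly decreasing):
  μ^(1)=22; μ^(2)=15; μ^(3)=23/2; μ^(4)=1; μ^(5)=-6; μ^(6)=-33/2

((1, 0, 0, 0, 0, 0); (0, 0, 0, 0, 1, 0); (1, 1, 0, 0, 0, 0); (0, 2, 1, 0, 0, 0); (0, 1, 1, 1, 1, 1); (0, 0, 0, 0, 1, 1))


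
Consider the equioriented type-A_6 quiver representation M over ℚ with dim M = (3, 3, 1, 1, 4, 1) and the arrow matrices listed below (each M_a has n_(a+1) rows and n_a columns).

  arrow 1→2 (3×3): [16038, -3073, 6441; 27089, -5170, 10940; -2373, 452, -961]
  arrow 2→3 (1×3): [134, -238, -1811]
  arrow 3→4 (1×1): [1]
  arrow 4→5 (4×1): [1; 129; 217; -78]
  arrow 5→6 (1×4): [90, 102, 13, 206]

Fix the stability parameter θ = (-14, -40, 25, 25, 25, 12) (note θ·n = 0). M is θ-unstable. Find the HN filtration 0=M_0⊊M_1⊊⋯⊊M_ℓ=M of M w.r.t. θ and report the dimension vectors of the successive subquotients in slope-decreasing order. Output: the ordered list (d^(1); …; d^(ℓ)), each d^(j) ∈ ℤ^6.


Interval decomposition of M: I[1,2]^2, I[1,6], I[5,5]^3.
HN type (ℓ=3): μ^(1)=25; μ^(2)=87/4; μ^(3)=-27

((0, 0, 0, 0, 3, 0); (0, 0, 1, 1, 1, 1); (3, 3, 0, 0, 0, 0))


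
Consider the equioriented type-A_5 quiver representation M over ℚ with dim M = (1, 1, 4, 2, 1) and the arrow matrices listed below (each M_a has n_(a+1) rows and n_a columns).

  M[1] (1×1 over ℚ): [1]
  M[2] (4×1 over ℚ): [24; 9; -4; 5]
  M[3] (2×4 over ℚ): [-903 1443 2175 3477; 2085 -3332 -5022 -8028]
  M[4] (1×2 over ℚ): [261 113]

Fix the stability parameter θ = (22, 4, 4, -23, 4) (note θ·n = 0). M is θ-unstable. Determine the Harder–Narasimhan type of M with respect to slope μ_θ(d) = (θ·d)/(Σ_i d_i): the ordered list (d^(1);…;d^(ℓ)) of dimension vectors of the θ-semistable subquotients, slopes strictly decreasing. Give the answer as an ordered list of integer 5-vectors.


Interval decomposition of M: I[1,3], I[3,3], I[3,4], I[3,5].
HN type (ℓ=3): μ^(1)=10; μ^(2)=4; μ^(3)=-19/2

((1, 1, 1, 0, 0); (0, 0, 1, 0, 1); (0, 0, 2, 2, 0))


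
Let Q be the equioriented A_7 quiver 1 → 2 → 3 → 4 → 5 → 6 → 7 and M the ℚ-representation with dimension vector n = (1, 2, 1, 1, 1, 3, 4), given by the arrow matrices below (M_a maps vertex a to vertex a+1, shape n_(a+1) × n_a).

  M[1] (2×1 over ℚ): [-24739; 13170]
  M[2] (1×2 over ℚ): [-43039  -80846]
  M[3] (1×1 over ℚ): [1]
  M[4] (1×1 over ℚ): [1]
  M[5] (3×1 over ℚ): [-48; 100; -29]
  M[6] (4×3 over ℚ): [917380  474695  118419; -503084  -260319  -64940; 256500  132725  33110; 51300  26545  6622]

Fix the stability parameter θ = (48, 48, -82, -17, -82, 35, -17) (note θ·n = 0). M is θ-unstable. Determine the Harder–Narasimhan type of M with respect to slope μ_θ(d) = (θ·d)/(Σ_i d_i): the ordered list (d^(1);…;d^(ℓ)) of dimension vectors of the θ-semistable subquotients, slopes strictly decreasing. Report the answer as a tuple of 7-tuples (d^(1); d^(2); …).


Interval decomposition of M: I[1,7], I[2,2], I[6,6], I[6,7], I[7,7]^2.
HN type (ℓ=4): μ^(1)=48; μ^(2)=35; μ^(3)=9; μ^(4)=-17

((0, 1, 0, 0, 0, 0, 0); (0, 0, 0, 0, 0, 1, 0); (0, 0, 0, 0, 0, 2, 2); (1, 1, 1, 1, 1, 0, 2))


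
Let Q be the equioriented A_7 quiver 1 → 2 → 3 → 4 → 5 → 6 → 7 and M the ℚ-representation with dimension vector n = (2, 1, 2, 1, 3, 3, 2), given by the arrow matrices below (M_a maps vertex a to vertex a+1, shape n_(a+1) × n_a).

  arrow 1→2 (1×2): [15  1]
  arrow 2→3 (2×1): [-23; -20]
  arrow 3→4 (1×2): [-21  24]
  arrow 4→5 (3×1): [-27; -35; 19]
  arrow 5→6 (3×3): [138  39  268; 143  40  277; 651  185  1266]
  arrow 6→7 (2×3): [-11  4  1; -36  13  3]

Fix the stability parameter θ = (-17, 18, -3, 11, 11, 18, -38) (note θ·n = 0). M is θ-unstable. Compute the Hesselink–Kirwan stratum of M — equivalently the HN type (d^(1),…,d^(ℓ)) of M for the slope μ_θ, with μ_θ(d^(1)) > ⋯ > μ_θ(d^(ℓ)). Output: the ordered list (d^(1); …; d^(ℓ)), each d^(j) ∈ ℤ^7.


Barcode: M ≅ I[1,1], I[1,7], I[3,3], I[5,6], I[5,7]. HN layers by μ_θ (5 steps, strictly decreasing):
  μ^(1)=18; μ^(2)=11; μ^(3)=17/6; μ^(4)=-3; μ^(5)=-17

((0, 0, 0, 0, 0, 1, 0); (0, 0, 0, 0, 1, 0, 0); (0, 1, 1, 1, 1, 1, 1); (0, 0, 1, 0, 1, 1, 1); (2, 0, 0, 0, 0, 0, 0))


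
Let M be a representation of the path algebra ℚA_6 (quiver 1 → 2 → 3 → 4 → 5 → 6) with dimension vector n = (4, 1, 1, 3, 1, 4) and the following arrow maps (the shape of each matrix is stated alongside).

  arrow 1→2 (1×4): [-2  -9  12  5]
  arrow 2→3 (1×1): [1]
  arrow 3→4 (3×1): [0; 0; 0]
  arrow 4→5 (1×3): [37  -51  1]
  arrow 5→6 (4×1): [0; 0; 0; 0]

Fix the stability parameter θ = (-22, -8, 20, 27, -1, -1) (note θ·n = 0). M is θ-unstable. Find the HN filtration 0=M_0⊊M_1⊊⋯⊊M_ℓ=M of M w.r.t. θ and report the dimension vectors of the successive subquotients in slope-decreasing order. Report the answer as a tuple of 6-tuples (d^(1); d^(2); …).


Barcode: M ≅ I[1,1]^3, I[1,3], I[4,4]^2, I[4,5], I[6,6]^4. HN layers by μ_θ (6 steps, strictly decreasing):
  μ^(1)=27; μ^(2)=20; μ^(3)=13; μ^(4)=-1; μ^(5)=-8; μ^(6)=-22

((0, 0, 0, 2, 0, 0); (0, 0, 1, 0, 0, 0); (0, 0, 0, 1, 1, 0); (0, 0, 0, 0, 0, 4); (0, 1, 0, 0, 0, 0); (4, 0, 0, 0, 0, 0))


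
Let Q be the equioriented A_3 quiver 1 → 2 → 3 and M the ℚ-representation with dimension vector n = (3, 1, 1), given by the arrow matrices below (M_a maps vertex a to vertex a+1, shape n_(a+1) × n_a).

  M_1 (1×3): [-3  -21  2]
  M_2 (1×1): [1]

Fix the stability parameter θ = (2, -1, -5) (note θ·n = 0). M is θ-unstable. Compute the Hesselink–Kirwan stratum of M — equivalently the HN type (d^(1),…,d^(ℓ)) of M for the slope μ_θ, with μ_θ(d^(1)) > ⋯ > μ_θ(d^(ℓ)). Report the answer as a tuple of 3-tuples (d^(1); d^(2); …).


Barcode: M ≅ I[1,1]^2, I[1,3]. HN layers by μ_θ (2 steps, strictly decreasing):
  μ^(1)=2; μ^(2)=-4/3

((2, 0, 0); (1, 1, 1))


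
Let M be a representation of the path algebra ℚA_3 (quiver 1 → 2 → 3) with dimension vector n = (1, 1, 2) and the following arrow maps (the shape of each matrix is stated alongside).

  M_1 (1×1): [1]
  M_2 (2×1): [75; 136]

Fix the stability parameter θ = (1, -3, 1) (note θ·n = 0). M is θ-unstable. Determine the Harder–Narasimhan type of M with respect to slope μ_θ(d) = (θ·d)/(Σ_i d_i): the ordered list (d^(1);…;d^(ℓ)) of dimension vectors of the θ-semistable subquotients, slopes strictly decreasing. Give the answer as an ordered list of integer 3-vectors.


Via rank(M_{q-1}∘⋯∘M_p): M ≅ I[1,3], I[3,3].
μ_θ-semistable layers: μ^(1)=1; μ^(2)=-1

((0, 0, 2); (1, 1, 0))


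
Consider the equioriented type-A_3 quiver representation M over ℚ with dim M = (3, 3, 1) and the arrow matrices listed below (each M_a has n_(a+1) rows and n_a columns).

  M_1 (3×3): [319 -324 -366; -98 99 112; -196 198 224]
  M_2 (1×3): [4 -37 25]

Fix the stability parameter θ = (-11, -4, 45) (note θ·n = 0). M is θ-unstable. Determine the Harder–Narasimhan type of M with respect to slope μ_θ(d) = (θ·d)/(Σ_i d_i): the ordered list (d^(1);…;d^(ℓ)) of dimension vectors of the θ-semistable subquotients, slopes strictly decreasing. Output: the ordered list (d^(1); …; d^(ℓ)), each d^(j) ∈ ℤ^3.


Interval decomposition of M: I[1,1], I[1,2], I[1,3], I[2,2].
HN type (ℓ=3): μ^(1)=45; μ^(2)=-4; μ^(3)=-11

((0, 0, 1); (0, 3, 0); (3, 0, 0))


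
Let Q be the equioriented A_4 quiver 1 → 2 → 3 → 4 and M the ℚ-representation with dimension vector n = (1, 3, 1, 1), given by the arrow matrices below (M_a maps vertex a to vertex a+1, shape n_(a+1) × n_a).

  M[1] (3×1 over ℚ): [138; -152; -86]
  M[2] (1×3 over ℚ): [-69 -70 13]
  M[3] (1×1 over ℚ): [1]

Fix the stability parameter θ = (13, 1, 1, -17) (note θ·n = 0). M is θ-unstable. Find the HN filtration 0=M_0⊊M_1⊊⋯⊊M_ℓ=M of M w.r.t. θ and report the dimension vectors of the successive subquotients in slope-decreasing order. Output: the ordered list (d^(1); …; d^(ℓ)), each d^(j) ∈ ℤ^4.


Barcode: M ≅ I[1,2], I[2,2], I[2,4]. HN layers by μ_θ (3 steps, strictly decreasing):
  μ^(1)=7; μ^(2)=1; μ^(3)=-5

((1, 1, 0, 0); (0, 1, 0, 0); (0, 1, 1, 1))


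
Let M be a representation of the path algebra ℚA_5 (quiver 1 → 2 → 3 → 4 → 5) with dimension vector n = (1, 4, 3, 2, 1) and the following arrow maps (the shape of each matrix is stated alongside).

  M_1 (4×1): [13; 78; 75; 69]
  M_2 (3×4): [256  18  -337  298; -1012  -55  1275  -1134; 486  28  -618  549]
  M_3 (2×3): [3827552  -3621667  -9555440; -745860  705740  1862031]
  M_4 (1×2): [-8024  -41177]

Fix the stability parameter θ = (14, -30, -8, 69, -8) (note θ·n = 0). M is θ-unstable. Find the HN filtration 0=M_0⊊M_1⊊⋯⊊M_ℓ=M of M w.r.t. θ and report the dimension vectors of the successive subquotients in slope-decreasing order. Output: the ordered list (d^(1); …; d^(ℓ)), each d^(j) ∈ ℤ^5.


Via rank(M_{q-1}∘⋯∘M_p): M ≅ I[1,5], I[2,2], I[2,3], I[2,4].
μ_θ-semistable layers: μ^(1)=69; μ^(2)=61/2; μ^(3)=-8; μ^(4)=-30

((0, 0, 0, 1, 0); (0, 0, 0, 1, 1); (1, 1, 3, 0, 0); (0, 3, 0, 0, 0))


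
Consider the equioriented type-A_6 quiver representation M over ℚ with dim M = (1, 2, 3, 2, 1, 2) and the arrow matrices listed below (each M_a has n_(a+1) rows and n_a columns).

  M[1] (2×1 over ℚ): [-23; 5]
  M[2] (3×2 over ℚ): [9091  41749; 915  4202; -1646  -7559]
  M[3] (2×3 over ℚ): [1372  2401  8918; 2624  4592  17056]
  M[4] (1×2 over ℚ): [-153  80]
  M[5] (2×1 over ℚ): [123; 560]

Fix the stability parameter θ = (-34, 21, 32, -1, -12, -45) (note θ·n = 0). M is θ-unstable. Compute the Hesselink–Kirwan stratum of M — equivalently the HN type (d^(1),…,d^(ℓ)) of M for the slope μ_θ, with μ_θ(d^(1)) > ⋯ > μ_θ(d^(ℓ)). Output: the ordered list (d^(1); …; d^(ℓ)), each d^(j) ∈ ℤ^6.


Via rank(M_{q-1}∘⋯∘M_p): M ≅ I[1,6], I[2,3], I[3,3], I[4,4], I[6,6].
μ_θ-semistable layers: μ^(1)=32; μ^(2)=21; μ^(3)=-1; μ^(4)=-34; μ^(5)=-45

((0, 0, 2, 0, 0, 0); (0, 1, 0, 0, 0, 0); (0, 1, 1, 2, 1, 1); (1, 0, 0, 0, 0, 0); (0, 0, 0, 0, 0, 1))


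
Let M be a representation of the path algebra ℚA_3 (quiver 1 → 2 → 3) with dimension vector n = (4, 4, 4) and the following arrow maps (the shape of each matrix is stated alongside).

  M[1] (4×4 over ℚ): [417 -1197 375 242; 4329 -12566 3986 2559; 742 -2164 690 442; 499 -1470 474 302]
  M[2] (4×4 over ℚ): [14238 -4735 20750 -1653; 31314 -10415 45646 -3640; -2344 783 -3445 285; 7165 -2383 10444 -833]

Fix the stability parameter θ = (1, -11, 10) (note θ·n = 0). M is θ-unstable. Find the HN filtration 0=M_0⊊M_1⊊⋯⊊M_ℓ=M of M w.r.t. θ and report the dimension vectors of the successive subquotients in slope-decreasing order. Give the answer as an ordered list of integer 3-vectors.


Via rank(M_{q-1}∘⋯∘M_p): M ≅ I[1,3]^4.
μ_θ-semistable layers: μ^(1)=10; μ^(2)=-5

((0, 0, 4); (4, 4, 0))


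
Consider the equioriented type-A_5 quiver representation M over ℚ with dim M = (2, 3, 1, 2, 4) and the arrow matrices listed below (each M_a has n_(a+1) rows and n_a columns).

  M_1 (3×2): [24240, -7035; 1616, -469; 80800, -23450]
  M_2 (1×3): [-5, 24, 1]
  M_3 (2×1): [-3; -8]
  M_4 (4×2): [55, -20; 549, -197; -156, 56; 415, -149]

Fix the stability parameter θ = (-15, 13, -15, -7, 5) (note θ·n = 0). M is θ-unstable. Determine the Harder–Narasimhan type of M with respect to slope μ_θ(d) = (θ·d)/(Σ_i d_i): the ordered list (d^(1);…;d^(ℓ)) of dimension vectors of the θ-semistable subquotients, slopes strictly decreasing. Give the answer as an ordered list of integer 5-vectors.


Via rank(M_{q-1}∘⋯∘M_p): M ≅ I[1,1], I[1,5], I[2,2]^2, I[4,5], I[5,5]^2.
μ_θ-semistable layers: μ^(1)=13; μ^(2)=5; μ^(3)=-3; μ^(4)=-7; μ^(5)=-15

((0, 2, 0, 0, 0); (0, 0, 0, 0, 4); (0, 1, 1, 1, 0); (0, 0, 0, 1, 0); (2, 0, 0, 0, 0))


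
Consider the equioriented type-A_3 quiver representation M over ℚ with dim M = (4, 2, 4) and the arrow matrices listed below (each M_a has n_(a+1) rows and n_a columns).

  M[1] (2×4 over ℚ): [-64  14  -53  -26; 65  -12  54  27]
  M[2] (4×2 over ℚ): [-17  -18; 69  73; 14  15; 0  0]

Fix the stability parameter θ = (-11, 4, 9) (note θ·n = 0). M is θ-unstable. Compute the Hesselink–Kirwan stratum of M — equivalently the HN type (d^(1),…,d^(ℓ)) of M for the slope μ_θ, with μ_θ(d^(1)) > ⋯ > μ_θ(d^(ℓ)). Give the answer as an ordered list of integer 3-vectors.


Interval decomposition of M: I[1,1]^2, I[1,3]^2, I[3,3]^2.
HN type (ℓ=3): μ^(1)=9; μ^(2)=4; μ^(3)=-11

((0, 0, 4); (0, 2, 0); (4, 0, 0))


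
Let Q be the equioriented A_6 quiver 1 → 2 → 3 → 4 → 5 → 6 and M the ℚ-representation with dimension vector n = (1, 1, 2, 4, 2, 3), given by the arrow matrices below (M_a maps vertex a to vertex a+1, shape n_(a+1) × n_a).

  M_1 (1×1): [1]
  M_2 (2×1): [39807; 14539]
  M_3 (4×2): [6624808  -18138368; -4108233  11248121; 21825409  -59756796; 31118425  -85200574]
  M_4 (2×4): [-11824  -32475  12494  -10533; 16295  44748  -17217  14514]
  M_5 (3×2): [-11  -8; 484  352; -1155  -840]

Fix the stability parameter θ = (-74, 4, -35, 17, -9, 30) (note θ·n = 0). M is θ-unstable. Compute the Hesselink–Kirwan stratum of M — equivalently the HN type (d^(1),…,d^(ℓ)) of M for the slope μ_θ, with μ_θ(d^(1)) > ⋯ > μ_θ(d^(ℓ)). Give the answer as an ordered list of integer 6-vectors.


Barcode: M ≅ I[1,6], I[3,5], I[4,4]^2, I[6,6]^2. HN layers by μ_θ (6 steps, strictly decreasing):
  μ^(1)=30; μ^(2)=17; μ^(3)=4; μ^(4)=-31/2; μ^(5)=-35; μ^(6)=-74

((0, 0, 0, 0, 0, 3); (0, 0, 0, 2, 0, 0); (0, 0, 0, 2, 2, 0); (0, 1, 1, 0, 0, 0); (0, 0, 1, 0, 0, 0); (1, 0, 0, 0, 0, 0))


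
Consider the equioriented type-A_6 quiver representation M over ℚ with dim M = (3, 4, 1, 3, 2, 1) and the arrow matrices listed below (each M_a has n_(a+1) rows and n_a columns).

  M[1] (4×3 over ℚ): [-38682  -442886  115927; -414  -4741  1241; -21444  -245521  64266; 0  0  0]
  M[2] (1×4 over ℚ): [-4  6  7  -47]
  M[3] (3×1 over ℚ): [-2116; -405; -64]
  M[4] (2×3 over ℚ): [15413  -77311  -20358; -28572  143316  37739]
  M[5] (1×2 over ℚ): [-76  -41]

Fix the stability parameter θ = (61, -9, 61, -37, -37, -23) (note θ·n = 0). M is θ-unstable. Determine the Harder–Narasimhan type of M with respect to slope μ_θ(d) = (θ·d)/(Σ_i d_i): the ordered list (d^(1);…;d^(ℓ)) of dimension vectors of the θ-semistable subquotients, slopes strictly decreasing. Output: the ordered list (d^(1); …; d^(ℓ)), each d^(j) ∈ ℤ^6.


Via rank(M_{q-1}∘⋯∘M_p): M ≅ I[1,1], I[1,2], I[1,5], I[2,2]^2, I[4,4], I[4,6].
μ_θ-semistable layers: μ^(1)=61; μ^(2)=26; μ^(3)=39/5; μ^(4)=-9; μ^(5)=-23; μ^(6)=-37

((1, 0, 0, 0, 0, 0); (1, 1, 0, 0, 0, 0); (1, 1, 1, 1, 1, 0); (0, 2, 0, 0, 0, 0); (0, 0, 0, 0, 0, 1); (0, 0, 0, 2, 1, 0))


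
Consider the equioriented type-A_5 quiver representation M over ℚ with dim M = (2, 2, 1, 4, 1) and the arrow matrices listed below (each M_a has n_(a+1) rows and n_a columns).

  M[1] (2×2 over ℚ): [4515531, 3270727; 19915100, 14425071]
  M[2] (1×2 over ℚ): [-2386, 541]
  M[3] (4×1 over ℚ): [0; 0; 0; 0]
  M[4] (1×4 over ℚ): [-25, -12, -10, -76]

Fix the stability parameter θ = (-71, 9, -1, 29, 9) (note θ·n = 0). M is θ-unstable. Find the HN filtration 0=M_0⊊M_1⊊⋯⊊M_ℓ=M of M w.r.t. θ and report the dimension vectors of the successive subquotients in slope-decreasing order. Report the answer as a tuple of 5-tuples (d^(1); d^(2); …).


Via rank(M_{q-1}∘⋯∘M_p): M ≅ I[1,2], I[1,3], I[4,4]^3, I[4,5].
μ_θ-semistable layers: μ^(1)=29; μ^(2)=19; μ^(3)=9; μ^(4)=4; μ^(5)=-71

((0, 0, 0, 3, 0); (0, 0, 0, 1, 1); (0, 1, 0, 0, 0); (0, 1, 1, 0, 0); (2, 0, 0, 0, 0))


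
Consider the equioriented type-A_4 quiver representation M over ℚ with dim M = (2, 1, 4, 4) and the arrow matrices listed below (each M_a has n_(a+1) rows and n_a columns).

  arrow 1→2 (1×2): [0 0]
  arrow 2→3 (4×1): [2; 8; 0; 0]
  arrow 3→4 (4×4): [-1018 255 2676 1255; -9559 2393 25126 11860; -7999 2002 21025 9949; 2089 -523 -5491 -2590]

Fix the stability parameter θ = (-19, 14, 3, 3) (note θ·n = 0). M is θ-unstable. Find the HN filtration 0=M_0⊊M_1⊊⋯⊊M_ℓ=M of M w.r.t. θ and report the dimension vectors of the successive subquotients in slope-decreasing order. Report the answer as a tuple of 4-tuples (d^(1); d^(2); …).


Via rank(M_{q-1}∘⋯∘M_p): M ≅ I[1,1]^2, I[2,4], I[3,3], I[3,4]^2, I[4,4].
μ_θ-semistable layers: μ^(1)=20/3; μ^(2)=3; μ^(3)=-19

((0, 1, 1, 1); (0, 0, 3, 3); (2, 0, 0, 0))


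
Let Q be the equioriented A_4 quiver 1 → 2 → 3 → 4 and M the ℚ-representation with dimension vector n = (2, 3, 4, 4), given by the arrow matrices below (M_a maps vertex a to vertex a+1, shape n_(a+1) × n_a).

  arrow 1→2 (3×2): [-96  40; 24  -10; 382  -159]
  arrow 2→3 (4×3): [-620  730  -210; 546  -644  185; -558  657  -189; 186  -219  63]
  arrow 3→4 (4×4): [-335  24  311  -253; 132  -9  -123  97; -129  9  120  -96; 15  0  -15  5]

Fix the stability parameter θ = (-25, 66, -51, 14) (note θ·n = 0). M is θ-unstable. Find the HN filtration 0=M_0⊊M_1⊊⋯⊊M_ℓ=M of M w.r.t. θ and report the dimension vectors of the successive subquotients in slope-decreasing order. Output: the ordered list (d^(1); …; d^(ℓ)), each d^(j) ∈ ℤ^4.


Barcode: M ≅ I[1,3], I[1,4], I[2,2], I[3,3], I[3,4], I[4,4]^2. HN layers by μ_θ (5 steps, strictly decreasing):
  μ^(1)=66; μ^(2)=14; μ^(3)=15/2; μ^(4)=-25; μ^(5)=-51

((0, 1, 0, 0); (0, 0, 0, 4); (0, 2, 2, 0); (2, 0, 0, 0); (0, 0, 2, 0))


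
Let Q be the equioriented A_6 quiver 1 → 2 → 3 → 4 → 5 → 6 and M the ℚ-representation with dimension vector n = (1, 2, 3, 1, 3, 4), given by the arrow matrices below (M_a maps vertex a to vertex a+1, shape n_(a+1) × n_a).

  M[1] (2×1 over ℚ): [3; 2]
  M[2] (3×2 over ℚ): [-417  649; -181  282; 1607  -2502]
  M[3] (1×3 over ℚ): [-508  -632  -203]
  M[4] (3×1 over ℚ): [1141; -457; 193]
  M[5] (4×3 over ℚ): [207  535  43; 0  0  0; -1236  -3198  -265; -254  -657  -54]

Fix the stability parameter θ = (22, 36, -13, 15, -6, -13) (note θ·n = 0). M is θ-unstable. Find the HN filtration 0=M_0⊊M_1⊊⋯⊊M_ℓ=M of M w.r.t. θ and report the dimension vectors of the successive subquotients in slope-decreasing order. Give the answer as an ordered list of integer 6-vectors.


Barcode: M ≅ I[1,6], I[2,3], I[3,3], I[5,6]^2, I[6,6]. HN layers by μ_θ (4 steps, strictly decreasing):
  μ^(1)=23/2; μ^(2)=41/6; μ^(3)=-19/2; μ^(4)=-13

((0, 1, 1, 0, 0, 0); (1, 1, 1, 1, 1, 1); (0, 0, 0, 0, 2, 2); (0, 0, 1, 0, 0, 1))


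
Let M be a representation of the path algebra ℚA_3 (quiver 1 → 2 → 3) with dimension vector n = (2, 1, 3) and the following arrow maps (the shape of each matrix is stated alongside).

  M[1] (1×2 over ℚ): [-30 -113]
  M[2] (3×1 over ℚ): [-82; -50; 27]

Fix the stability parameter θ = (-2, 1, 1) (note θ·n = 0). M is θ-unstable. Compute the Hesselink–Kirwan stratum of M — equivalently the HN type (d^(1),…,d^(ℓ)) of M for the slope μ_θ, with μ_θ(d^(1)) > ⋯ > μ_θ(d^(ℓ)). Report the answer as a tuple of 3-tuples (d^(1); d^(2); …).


Barcode: M ≅ I[1,1], I[1,3], I[3,3]^2. HN layers by μ_θ (2 steps, strictly decreasing):
  μ^(1)=1; μ^(2)=-2

((0, 1, 3); (2, 0, 0))


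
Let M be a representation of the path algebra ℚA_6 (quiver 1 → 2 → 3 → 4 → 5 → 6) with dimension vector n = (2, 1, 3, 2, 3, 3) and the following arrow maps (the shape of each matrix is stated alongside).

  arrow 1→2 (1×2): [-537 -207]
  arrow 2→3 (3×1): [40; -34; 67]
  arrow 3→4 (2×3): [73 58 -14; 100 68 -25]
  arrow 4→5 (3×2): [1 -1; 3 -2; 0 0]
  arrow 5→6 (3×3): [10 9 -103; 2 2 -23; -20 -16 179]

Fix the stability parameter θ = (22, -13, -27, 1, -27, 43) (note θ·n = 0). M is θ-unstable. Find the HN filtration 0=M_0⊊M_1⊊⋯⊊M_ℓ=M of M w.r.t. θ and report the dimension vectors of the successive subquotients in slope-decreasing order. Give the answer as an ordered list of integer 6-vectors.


Interval decomposition of M: I[1,1], I[1,6], I[3,3], I[3,6], I[5,6].
HN type (ℓ=5): μ^(1)=43; μ^(2)=22; μ^(3)=-44/5; μ^(4)=-13; μ^(5)=-27

((0, 0, 0, 0, 0, 3); (1, 0, 0, 0, 0, 0); (1, 1, 1, 1, 1, 0); (0, 0, 0, 1, 1, 0); (0, 0, 2, 0, 1, 0))


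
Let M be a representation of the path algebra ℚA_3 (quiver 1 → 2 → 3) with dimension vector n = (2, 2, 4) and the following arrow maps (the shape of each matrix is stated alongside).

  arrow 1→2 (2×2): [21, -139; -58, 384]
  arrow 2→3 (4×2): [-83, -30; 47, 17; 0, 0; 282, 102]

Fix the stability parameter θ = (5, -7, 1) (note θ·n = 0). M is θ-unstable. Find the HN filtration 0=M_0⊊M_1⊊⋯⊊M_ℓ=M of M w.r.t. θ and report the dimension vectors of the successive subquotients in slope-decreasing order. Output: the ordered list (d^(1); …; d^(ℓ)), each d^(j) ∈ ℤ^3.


Via rank(M_{q-1}∘⋯∘M_p): M ≅ I[1,3]^2, I[3,3]^2.
μ_θ-semistable layers: μ^(1)=1; μ^(2)=-1

((0, 0, 4); (2, 2, 0))


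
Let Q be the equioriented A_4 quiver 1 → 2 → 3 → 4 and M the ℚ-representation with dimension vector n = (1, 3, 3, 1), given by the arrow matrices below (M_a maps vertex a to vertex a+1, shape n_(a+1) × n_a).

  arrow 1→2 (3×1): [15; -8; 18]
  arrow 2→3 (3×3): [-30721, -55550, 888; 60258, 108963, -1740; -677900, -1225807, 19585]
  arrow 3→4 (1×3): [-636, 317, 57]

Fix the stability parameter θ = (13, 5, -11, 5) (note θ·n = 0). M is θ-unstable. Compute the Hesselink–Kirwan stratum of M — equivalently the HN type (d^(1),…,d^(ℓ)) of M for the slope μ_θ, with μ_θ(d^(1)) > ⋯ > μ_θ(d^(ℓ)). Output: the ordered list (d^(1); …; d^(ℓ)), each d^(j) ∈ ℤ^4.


Via rank(M_{q-1}∘⋯∘M_p): M ≅ I[1,3], I[2,3], I[2,4].
μ_θ-semistable layers: μ^(1)=5; μ^(2)=7/3; μ^(3)=-3

((0, 0, 0, 1); (1, 1, 1, 0); (0, 2, 2, 0))


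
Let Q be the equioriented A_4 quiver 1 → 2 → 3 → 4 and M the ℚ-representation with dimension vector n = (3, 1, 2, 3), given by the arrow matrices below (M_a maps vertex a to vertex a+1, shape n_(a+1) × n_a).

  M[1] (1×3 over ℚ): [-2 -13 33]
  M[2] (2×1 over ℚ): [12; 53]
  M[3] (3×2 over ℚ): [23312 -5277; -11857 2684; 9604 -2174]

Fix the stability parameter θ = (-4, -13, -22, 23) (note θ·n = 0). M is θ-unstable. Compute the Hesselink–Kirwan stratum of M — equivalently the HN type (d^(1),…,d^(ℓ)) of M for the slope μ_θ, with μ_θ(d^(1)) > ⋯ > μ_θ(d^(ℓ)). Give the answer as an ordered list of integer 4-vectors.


Barcode: M ≅ I[1,1]^2, I[1,4], I[3,4], I[4,4]. HN layers by μ_θ (4 steps, strictly decreasing):
  μ^(1)=23; μ^(2)=-4; μ^(3)=-13; μ^(4)=-22

((0, 0, 0, 3); (2, 0, 0, 0); (1, 1, 1, 0); (0, 0, 1, 0))


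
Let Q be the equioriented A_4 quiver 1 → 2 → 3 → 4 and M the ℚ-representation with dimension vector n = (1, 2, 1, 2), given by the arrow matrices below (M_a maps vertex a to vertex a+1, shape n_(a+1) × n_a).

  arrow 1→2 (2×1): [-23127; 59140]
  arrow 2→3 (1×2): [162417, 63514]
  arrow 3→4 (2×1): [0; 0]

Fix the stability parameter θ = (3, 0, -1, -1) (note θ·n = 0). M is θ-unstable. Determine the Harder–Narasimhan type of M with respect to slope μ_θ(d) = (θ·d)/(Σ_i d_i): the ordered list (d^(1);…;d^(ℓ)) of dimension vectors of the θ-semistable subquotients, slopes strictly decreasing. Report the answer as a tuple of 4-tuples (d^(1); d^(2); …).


Barcode: M ≅ I[1,3], I[2,2], I[4,4]^2. HN layers by μ_θ (3 steps, strictly decreasing):
  μ^(1)=2/3; μ^(2)=0; μ^(3)=-1

((1, 1, 1, 0); (0, 1, 0, 0); (0, 0, 0, 2))


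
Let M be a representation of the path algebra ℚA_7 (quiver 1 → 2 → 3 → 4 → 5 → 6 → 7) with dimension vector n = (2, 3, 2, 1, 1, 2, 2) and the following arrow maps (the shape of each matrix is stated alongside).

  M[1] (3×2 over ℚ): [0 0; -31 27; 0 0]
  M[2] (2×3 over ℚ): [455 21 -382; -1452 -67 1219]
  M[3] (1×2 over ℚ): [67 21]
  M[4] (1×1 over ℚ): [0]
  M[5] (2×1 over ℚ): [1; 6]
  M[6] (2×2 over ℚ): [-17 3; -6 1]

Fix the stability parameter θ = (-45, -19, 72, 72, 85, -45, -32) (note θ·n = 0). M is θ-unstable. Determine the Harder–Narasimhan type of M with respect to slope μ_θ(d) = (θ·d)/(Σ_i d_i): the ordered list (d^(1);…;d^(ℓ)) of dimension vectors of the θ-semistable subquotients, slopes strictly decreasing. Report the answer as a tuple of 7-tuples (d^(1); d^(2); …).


Barcode: M ≅ I[1,1], I[1,3], I[2,2], I[2,4], I[5,7], I[6,7]. HN layers by μ_θ (5 steps, strictly decreasing):
  μ^(1)=72; μ^(2)=8/3; μ^(3)=-19; μ^(4)=-32; μ^(5)=-45

((0, 0, 2, 1, 0, 0, 0); (0, 0, 0, 0, 1, 1, 1); (0, 3, 0, 0, 0, 0, 0); (0, 0, 0, 0, 0, 0, 1); (2, 0, 0, 0, 0, 1, 0))


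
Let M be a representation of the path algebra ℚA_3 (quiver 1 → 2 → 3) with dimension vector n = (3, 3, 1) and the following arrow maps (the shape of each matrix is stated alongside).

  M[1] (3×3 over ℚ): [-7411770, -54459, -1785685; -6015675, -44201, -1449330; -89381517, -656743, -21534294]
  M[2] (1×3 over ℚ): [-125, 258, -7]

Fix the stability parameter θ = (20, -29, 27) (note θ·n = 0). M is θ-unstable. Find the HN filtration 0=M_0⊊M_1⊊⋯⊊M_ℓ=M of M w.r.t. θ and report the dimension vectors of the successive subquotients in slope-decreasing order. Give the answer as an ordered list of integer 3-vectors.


Via rank(M_{q-1}∘⋯∘M_p): M ≅ I[1,1], I[1,2], I[1,3], I[2,2].
μ_θ-semistable layers: μ^(1)=27; μ^(2)=20; μ^(3)=-9/2; μ^(4)=-29

((0, 0, 1); (1, 0, 0); (2, 2, 0); (0, 1, 0))


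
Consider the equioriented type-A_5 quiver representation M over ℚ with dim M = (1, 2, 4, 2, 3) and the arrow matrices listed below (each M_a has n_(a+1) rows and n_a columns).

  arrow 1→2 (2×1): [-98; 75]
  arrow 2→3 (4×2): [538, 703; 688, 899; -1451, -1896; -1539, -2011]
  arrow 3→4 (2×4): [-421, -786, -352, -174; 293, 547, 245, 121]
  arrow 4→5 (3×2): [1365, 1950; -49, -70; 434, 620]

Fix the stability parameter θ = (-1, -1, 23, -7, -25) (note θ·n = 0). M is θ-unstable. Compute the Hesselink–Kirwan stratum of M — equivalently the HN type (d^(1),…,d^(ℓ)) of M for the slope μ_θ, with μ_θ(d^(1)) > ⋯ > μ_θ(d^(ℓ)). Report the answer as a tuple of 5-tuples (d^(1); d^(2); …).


Via rank(M_{q-1}∘⋯∘M_p): M ≅ I[1,5], I[2,4], I[3,3]^2, I[5,5]^2.
μ_θ-semistable layers: μ^(1)=23; μ^(2)=8; μ^(3)=-1; μ^(4)=-11/5; μ^(5)=-25

((0, 0, 2, 0, 0); (0, 0, 1, 1, 0); (0, 1, 0, 0, 0); (1, 1, 1, 1, 1); (0, 0, 0, 0, 2))


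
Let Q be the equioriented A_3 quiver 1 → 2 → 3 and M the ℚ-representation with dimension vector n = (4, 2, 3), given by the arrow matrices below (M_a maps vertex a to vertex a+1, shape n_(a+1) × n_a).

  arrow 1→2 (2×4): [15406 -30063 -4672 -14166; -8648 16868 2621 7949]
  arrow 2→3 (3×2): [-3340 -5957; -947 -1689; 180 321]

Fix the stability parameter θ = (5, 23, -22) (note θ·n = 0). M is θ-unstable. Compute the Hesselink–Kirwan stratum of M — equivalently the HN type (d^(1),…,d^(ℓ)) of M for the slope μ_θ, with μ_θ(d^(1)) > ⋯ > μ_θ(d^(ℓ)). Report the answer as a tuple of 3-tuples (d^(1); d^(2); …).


Interval decomposition of M: I[1,1]^2, I[1,3]^2, I[3,3].
HN type (ℓ=3): μ^(1)=5; μ^(2)=2; μ^(3)=-22

((2, 0, 0); (2, 2, 2); (0, 0, 1))


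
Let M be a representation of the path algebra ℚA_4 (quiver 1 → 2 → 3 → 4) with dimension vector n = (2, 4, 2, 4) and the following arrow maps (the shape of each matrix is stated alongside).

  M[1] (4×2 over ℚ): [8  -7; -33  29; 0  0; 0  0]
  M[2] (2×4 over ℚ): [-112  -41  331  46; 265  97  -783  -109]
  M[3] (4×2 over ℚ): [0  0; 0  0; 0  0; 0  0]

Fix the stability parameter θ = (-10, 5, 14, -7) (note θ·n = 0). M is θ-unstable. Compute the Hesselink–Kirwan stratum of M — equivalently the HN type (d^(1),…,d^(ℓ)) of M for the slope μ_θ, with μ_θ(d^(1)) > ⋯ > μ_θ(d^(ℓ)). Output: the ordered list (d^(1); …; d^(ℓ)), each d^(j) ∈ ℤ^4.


Barcode: M ≅ I[1,3]^2, I[2,2]^2, I[4,4]^4. HN layers by μ_θ (4 steps, strictly decreasing):
  μ^(1)=14; μ^(2)=5; μ^(3)=-7; μ^(4)=-10

((0, 0, 2, 0); (0, 4, 0, 0); (0, 0, 0, 4); (2, 0, 0, 0))


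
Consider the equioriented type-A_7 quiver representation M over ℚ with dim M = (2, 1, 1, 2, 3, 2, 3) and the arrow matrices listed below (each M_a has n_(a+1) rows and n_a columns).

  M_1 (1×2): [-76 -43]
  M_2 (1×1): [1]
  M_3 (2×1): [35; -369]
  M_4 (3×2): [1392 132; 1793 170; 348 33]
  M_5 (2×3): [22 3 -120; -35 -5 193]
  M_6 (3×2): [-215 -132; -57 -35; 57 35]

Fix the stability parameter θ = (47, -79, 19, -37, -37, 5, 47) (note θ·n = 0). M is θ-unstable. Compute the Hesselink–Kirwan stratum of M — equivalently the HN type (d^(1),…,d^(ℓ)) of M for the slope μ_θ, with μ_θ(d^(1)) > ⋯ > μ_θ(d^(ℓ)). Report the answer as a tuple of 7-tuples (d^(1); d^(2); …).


Barcode: M ≅ I[1,1], I[1,7], I[4,7], I[5,5], I[7,7]. HN layers by μ_θ (4 steps, strictly decreasing):
  μ^(1)=47; μ^(2)=5; μ^(3)=-87/5; μ^(4)=-37

((1, 0, 0, 0, 0, 0, 3); (0, 0, 0, 0, 0, 2, 0); (1, 1, 1, 1, 1, 0, 0); (0, 0, 0, 1, 2, 0, 0))
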